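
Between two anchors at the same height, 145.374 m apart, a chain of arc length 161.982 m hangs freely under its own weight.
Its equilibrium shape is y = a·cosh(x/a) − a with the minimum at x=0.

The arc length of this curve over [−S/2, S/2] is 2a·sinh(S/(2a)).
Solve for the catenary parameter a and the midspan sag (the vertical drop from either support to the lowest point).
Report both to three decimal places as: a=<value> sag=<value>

seed: a₀ = √(S³/(24(L−S))) = √(145.374³/(24·16.608)) = 87.794199
iter 1: u=0.827925  f(a)=+5.786e-01  f'(a)=-4.049e-01  a ← 87.794199 − (+5.786e-01/-4.049e-01) = 89.223099
iter 2: u=0.814666  f(a)=+1.443e-02  f'(a)=-3.849e-01  a ← 89.223099 − (+1.443e-02/-3.849e-01) = 89.260579
iter 3: u=0.814324  f(a)=+9.480e-06  f'(a)=-3.844e-01  a ← 89.260579 − (+9.480e-06/-3.844e-01) = 89.260603
iter 4: u=0.814323  f(a)=+4.064e-12  f'(a)=-3.844e-01  a ← 89.260603 − (+4.064e-12/-3.844e-01) = 89.260603
converged: |Δa| < 1e-12 after 4 iterations
sag = a·(cosh(S/(2a)) − 1) = 89.260603·(cosh(0.814323) − 1) = 31.267391
T_max/T_min = cosh(S/(2a)) = 1.350293

a=89.261 sag=31.267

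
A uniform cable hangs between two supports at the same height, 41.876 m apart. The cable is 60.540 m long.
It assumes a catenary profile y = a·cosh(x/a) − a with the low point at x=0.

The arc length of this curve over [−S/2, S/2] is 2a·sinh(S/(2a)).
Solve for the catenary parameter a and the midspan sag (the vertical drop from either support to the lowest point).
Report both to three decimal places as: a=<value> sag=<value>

a=13.585 sag=19.594

seed: a₀ = √(S³/(24(L−S))) = √(41.876³/(24·18.664)) = 12.803827
iter 1: u=1.635292  f(a)=+2.660e+00  f'(a)=-3.773e+00  a ← 12.803827 − (+2.660e+00/-3.773e+00) = 13.508916
iter 2: u=1.549939  f(a)=+2.356e-01  f'(a)=-3.132e+00  a ← 13.508916 − (+2.356e-01/-3.132e+00) = 13.584130
iter 3: u=1.541357  f(a)=+2.243e-03  f'(a)=-3.073e+00  a ← 13.584130 − (+2.243e-03/-3.073e+00) = 13.584860
iter 4: u=1.541275  f(a)=+2.077e-07  f'(a)=-3.072e+00  a ← 13.584860 − (+2.077e-07/-3.072e+00) = 13.584860
iter 5: u=1.541275  f(a)=+7.105e-15  f'(a)=-3.072e+00  a ← 13.584860 − (+7.105e-15/-3.072e+00) = 13.584860
converged: |Δa| < 1e-12 after 5 iterations
sag = a·(cosh(S/(2a)) − 1) = 13.584860·(cosh(1.541275) − 1) = 19.593767
T_max/T_min = cosh(S/(2a)) = 2.442324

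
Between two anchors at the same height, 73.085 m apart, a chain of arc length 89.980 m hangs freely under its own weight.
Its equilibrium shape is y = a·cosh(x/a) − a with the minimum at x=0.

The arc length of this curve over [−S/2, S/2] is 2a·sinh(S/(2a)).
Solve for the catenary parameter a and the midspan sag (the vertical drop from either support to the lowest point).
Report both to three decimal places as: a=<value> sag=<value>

seed: a₀ = √(S³/(24(L−S))) = √(73.085³/(24·16.895)) = 31.028277
iter 1: u=1.177716  f(a)=+1.211e+00  f'(a)=-1.248e+00  a ← 31.028277 − (+1.211e+00/-1.248e+00) = 31.998943
iter 2: u=1.141991  f(a)=+5.916e-02  f'(a)=-1.129e+00  a ← 31.998943 − (+5.916e-02/-1.129e+00) = 32.051360
iter 3: u=1.140123  f(a)=+1.572e-04  f'(a)=-1.123e+00  a ← 32.051360 − (+1.572e-04/-1.123e+00) = 32.051500
iter 4: u=1.140118  f(a)=+1.116e-09  f'(a)=-1.123e+00  a ← 32.051500 − (+1.116e-09/-1.123e+00) = 32.051500
iter 5: u=1.140118  f(a)=-1.421e-14  f'(a)=-1.123e+00  a ← 32.051500 − (-1.421e-14/-1.123e+00) = 32.051500
converged: |Δa| < 1e-12 after 5 iterations
sag = a·(cosh(S/(2a)) − 1) = 32.051500·(cosh(1.140118) − 1) = 23.187967
T_max/T_min = cosh(S/(2a)) = 1.723460

a=32.052 sag=23.188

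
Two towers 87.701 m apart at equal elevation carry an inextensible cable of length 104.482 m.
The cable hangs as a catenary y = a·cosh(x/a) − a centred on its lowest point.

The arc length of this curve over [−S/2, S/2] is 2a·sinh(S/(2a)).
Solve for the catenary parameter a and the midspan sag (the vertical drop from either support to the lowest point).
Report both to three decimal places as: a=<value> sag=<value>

a=42.052 sag=25.011

seed: a₀ = √(S³/(24(L−S))) = √(87.701³/(24·16.781)) = 40.925338
iter 1: u=1.071476  f(a)=+9.900e-01  f'(a)=-9.182e-01  a ← 40.925338 − (+9.900e-01/-9.182e-01) = 42.003606
iter 2: u=1.043970  f(a)=+4.048e-02  f'(a)=-8.445e-01  a ← 42.003606 − (+4.048e-02/-8.445e-01) = 42.051536
iter 3: u=1.042780  f(a)=+7.404e-05  f'(a)=-8.414e-01  a ← 42.051536 − (+7.404e-05/-8.414e-01) = 42.051624
iter 4: u=1.042778  f(a)=+2.488e-10  f'(a)=-8.414e-01  a ← 42.051624 − (+2.488e-10/-8.414e-01) = 42.051624
iter 5: u=1.042778  f(a)=+0.000e+00  f'(a)=-8.414e-01  a ← 42.051624 − (+0.000e+00/-8.414e-01) = 42.051624
converged: |Δa| < 1e-12 after 5 iterations
sag = a·(cosh(S/(2a)) − 1) = 42.051624·(cosh(1.042778) − 1) = 25.011489
T_max/T_min = cosh(S/(2a)) = 1.594781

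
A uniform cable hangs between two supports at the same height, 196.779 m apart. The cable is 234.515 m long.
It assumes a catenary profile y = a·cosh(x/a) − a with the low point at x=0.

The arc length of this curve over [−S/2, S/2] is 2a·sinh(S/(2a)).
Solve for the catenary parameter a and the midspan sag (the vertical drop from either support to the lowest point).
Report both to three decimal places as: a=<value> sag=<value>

a=94.254 sag=56.189

seed: a₀ = √(S³/(24(L−S))) = √(196.779³/(24·37.736)) = 91.724335
iter 1: u=1.072665  f(a)=+2.231e+00  f'(a)=-9.215e-01  a ← 91.724335 − (+2.231e+00/-9.215e-01) = 94.145931
iter 2: u=1.045074  f(a)=+9.142e-02  f'(a)=-8.474e-01  a ← 94.145931 − (+9.142e-02/-8.474e-01) = 94.253820
iter 3: u=1.043878  f(a)=+1.680e-04  f'(a)=-8.442e-01  a ← 94.253820 − (+1.680e-04/-8.442e-01) = 94.254019
iter 4: u=1.043876  f(a)=+5.694e-10  f'(a)=-8.442e-01  a ← 94.254019 − (+5.694e-10/-8.442e-01) = 94.254019
iter 5: u=1.043876  f(a)=-2.842e-14  f'(a)=-8.442e-01  a ← 94.254019 − (-2.842e-14/-8.442e-01) = 94.254019
converged: |Δa| < 1e-12 after 5 iterations
sag = a·(cosh(S/(2a)) − 1) = 94.254019·(cosh(1.043876) − 1) = 56.189131
T_max/T_min = cosh(S/(2a)) = 1.596146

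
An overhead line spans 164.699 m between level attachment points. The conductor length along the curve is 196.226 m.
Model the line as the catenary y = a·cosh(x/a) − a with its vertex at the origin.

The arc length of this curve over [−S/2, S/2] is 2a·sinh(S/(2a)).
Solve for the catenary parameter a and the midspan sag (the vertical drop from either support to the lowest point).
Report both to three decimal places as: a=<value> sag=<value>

seed: a₀ = √(S³/(24(L−S))) = √(164.699³/(24·31.527)) = 76.840379
iter 1: u=1.071696  f(a)=+1.861e+00  f'(a)=-9.188e-01  a ← 76.840379 − (+1.861e+00/-9.188e-01) = 78.865668
iter 2: u=1.044174  f(a)=+7.611e-02  f'(a)=-8.450e-01  a ← 78.865668 − (+7.611e-02/-8.450e-01) = 78.955733
iter 3: u=1.042983  f(a)=+1.393e-04  f'(a)=-8.419e-01  a ← 78.955733 − (+1.393e-04/-8.419e-01) = 78.955899
iter 4: u=1.042981  f(a)=+4.689e-10  f'(a)=-8.419e-01  a ← 78.955899 − (+4.689e-10/-8.419e-01) = 78.955899
iter 5: u=1.042981  f(a)=+0.000e+00  f'(a)=-8.419e-01  a ← 78.955899 − (+0.000e+00/-8.419e-01) = 78.955899
converged: |Δa| < 1e-12 after 5 iterations
sag = a·(cosh(S/(2a)) − 1) = 78.955899·(cosh(1.042981) − 1) = 46.981366
T_max/T_min = cosh(S/(2a)) = 1.595033

a=78.956 sag=46.981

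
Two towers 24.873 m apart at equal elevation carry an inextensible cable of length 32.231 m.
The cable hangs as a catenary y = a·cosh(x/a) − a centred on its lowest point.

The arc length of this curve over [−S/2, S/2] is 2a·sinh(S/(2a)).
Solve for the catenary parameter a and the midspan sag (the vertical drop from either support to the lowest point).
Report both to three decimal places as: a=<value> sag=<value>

a=9.724 sag=9.098

seed: a₀ = √(S³/(24(L−S))) = √(24.873³/(24·7.358)) = 9.334837
iter 1: u=1.332267  f(a)=+6.813e-01  f'(a)=-1.875e+00  a ← 9.334837 − (+6.813e-01/-1.875e+00) = 9.698267
iter 2: u=1.282343  f(a)=+4.181e-02  f'(a)=-1.651e+00  a ← 9.698267 − (+4.181e-02/-1.651e+00) = 9.723590
iter 3: u=1.279003  f(a)=+1.802e-04  f'(a)=-1.637e+00  a ← 9.723590 − (+1.802e-04/-1.637e+00) = 9.723700
iter 4: u=1.278988  f(a)=+3.380e-09  f'(a)=-1.637e+00  a ← 9.723700 − (+3.380e-09/-1.637e+00) = 9.723700
iter 5: u=1.278988  f(a)=+0.000e+00  f'(a)=-1.637e+00  a ← 9.723700 − (+0.000e+00/-1.637e+00) = 9.723700
converged: |Δa| < 1e-12 after 5 iterations
sag = a·(cosh(S/(2a)) − 1) = 9.723700·(cosh(1.278988) − 1) = 9.098088
T_max/T_min = cosh(S/(2a)) = 1.935661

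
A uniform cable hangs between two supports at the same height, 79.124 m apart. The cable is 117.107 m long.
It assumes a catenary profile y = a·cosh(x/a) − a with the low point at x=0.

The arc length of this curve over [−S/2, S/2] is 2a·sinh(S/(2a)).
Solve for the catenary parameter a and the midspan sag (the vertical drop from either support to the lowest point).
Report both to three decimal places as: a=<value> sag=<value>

a=24.833 sag=38.769

seed: a₀ = √(S³/(24(L−S))) = √(79.124³/(24·37.983)) = 23.311064
iter 1: u=1.697134  f(a)=+5.861e+00  f'(a)=-4.299e+00  a ← 23.311064 − (+5.861e+00/-4.299e+00) = 24.674216
iter 2: u=1.603374  f(a)=+5.534e-01  f'(a)=-3.522e+00  a ← 24.674216 − (+5.534e-01/-3.522e+00) = 24.831319
iter 3: u=1.593230  f(a)=+6.070e-03  f'(a)=-3.446e+00  a ← 24.831319 − (+6.070e-03/-3.446e+00) = 24.833081
iter 4: u=1.593117  f(a)=+7.481e-07  f'(a)=-3.445e+00  a ← 24.833081 − (+7.481e-07/-3.445e+00) = 24.833081
iter 5: u=1.593117  f(a)=+1.421e-14  f'(a)=-3.445e+00  a ← 24.833081 − (+1.421e-14/-3.445e+00) = 24.833081
converged: |Δa| < 1e-12 after 5 iterations
sag = a·(cosh(S/(2a)) − 1) = 24.833081·(cosh(1.593117) − 1) = 38.768761
T_max/T_min = cosh(S/(2a)) = 2.561174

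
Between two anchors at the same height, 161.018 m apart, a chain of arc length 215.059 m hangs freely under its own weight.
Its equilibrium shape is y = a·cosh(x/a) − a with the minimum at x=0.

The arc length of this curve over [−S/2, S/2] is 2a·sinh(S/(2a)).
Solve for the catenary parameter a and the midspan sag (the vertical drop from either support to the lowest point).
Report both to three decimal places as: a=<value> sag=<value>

seed: a₀ = √(S³/(24(L−S))) = √(161.018³/(24·54.041)) = 56.734121
iter 1: u=1.419058  f(a)=+5.710e+00  f'(a)=-2.317e+00  a ← 56.734121 − (+5.710e+00/-2.317e+00) = 59.197947
iter 2: u=1.359996  f(a)=+3.930e-01  f'(a)=-2.008e+00  a ← 59.197947 − (+3.930e-01/-2.008e+00) = 59.393627
iter 3: u=1.355516  f(a)=+2.166e-03  f'(a)=-1.986e+00  a ← 59.393627 − (+2.166e-03/-1.986e+00) = 59.394717
iter 4: u=1.355491  f(a)=+6.662e-08  f'(a)=-1.986e+00  a ← 59.394717 − (+6.662e-08/-1.986e+00) = 59.394717
iter 5: u=1.355491  f(a)=+0.000e+00  f'(a)=-1.986e+00  a ← 59.394717 − (+0.000e+00/-1.986e+00) = 59.394717
converged: |Δa| < 1e-12 after 5 iterations
sag = a·(cosh(S/(2a)) − 1) = 59.394717·(cosh(1.355491) − 1) = 63.447970
T_max/T_min = cosh(S/(2a)) = 2.068243

a=59.395 sag=63.448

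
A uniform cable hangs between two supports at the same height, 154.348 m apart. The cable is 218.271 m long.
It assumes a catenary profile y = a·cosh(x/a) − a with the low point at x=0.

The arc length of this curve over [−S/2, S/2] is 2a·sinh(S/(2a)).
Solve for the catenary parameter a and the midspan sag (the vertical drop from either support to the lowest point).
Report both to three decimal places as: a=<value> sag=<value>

a=51.749 sag=69.034

seed: a₀ = √(S³/(24(L−S))) = √(154.348³/(24·63.923)) = 48.957284
iter 1: u=1.576354  f(a)=+8.429e+00  f'(a)=-3.321e+00  a ← 48.957284 − (+8.429e+00/-3.321e+00) = 51.495555
iter 2: u=1.498654  f(a)=+6.999e-01  f'(a)=-2.790e+00  a ← 51.495555 − (+6.999e-01/-2.790e+00) = 51.746392
iter 3: u=1.491389  f(a)=+5.791e-03  f'(a)=-2.744e+00  a ← 51.746392 − (+5.791e-03/-2.744e+00) = 51.748503
iter 4: u=1.491328  f(a)=+4.037e-07  f'(a)=-2.744e+00  a ← 51.748503 − (+4.037e-07/-2.744e+00) = 51.748503
iter 5: u=1.491328  f(a)=-2.842e-14  f'(a)=-2.744e+00  a ← 51.748503 − (-2.842e-14/-2.744e+00) = 51.748503
converged: |Δa| < 1e-12 after 5 iterations
sag = a·(cosh(S/(2a)) − 1) = 51.748503·(cosh(1.491328) − 1) = 69.034215
T_max/T_min = cosh(S/(2a)) = 2.334033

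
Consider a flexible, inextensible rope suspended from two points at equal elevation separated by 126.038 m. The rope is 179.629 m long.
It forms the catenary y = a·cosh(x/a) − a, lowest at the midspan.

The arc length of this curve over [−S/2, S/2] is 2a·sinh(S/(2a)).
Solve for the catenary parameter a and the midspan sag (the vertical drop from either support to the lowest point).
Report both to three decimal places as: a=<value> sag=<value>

a=41.760 sag=57.288

seed: a₀ = √(S³/(24(L−S))) = √(126.038³/(24·53.591)) = 39.454878
iter 1: u=1.597242  f(a)=+7.266e+00  f'(a)=-3.476e+00  a ← 39.454878 − (+7.266e+00/-3.476e+00) = 41.545402
iter 2: u=1.516871  f(a)=+6.175e-01  f'(a)=-2.908e+00  a ← 41.545402 − (+6.175e-01/-2.908e+00) = 41.757733
iter 3: u=1.509158  f(a)=+5.374e-03  f'(a)=-2.858e+00  a ← 41.757733 − (+5.374e-03/-2.858e+00) = 41.759613
iter 4: u=1.509090  f(a)=+4.148e-07  f'(a)=-2.857e+00  a ← 41.759613 − (+4.148e-07/-2.857e+00) = 41.759613
iter 5: u=1.509090  f(a)=+0.000e+00  f'(a)=-2.857e+00  a ← 41.759613 − (+0.000e+00/-2.857e+00) = 41.759613
converged: |Δa| < 1e-12 after 5 iterations
sag = a·(cosh(S/(2a)) − 1) = 41.759613·(cosh(1.509090) − 1) = 57.288404
T_max/T_min = cosh(S/(2a)) = 2.371861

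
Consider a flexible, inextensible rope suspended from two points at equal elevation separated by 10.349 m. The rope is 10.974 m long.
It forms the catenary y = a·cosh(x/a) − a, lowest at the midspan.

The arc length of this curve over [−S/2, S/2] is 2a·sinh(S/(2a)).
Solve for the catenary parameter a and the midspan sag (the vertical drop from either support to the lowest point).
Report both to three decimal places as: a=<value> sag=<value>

seed: a₀ = √(S³/(24(L−S))) = √(10.349³/(24·0.625)) = 8.596110
iter 1: u=0.601958  f(a)=+1.142e-02  f'(a)=-1.508e-01  a ← 8.596110 − (+1.142e-02/-1.508e-01) = 8.671875
iter 2: u=0.596699  f(a)=+1.528e-04  f'(a)=-1.467e-01  a ← 8.671875 − (+1.528e-04/-1.467e-01) = 8.672916
iter 3: u=0.596627  f(a)=+2.815e-08  f'(a)=-1.467e-01  a ← 8.672916 − (+2.815e-08/-1.467e-01) = 8.672916
iter 4: u=0.596627  f(a)=+1.776e-15  f'(a)=-1.467e-01  a ← 8.672916 − (+1.776e-15/-1.467e-01) = 8.672916
converged: |Δa| < 1e-12 after 4 iterations
sag = a·(cosh(S/(2a)) − 1) = 8.672916·(cosh(0.596627) − 1) = 1.589961
T_max/T_min = cosh(S/(2a)) = 1.183325

a=8.673 sag=1.590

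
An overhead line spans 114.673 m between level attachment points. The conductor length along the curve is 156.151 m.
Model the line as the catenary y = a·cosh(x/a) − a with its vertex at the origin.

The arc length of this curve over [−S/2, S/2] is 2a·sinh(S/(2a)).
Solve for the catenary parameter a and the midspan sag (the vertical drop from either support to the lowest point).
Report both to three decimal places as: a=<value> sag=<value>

seed: a₀ = √(S³/(24(L−S))) = √(114.673³/(24·41.478)) = 38.920395
iter 1: u=1.473174  f(a)=+4.741e+00  f'(a)=-2.631e+00  a ← 38.920395 − (+4.741e+00/-2.631e+00) = 40.721987
iter 2: u=1.407999  f(a)=+3.490e-01  f'(a)=-2.257e+00  a ← 40.721987 − (+3.490e-01/-2.257e+00) = 40.876640
iter 3: u=1.402672  f(a)=+2.224e-03  f'(a)=-2.228e+00  a ← 40.876640 − (+2.224e-03/-2.228e+00) = 40.877638
iter 4: u=1.402637  f(a)=+9.163e-08  f'(a)=-2.228e+00  a ← 40.877638 − (+9.163e-08/-2.228e+00) = 40.877638
iter 5: u=1.402637  f(a)=+2.842e-14  f'(a)=-2.228e+00  a ← 40.877638 − (+2.842e-14/-2.228e+00) = 40.877638
converged: |Δa| < 1e-12 after 5 iterations
sag = a·(cosh(S/(2a)) − 1) = 40.877638·(cosh(1.402637) − 1) = 47.251614
T_max/T_min = cosh(S/(2a)) = 2.155928

a=40.878 sag=47.252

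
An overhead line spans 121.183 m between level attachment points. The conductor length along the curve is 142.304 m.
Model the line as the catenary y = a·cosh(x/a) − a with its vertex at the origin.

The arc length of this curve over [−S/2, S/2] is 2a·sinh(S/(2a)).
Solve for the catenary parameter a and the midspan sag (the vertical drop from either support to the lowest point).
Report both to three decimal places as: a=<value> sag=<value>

a=60.742 sag=32.811

seed: a₀ = √(S³/(24(L−S))) = √(121.183³/(24·21.121)) = 59.251547
iter 1: u=1.022615  f(a)=+1.132e+00  f'(a)=-7.903e-01  a ← 59.251547 − (+1.132e+00/-7.903e-01) = 60.684201
iter 2: u=0.998472  f(a)=+4.237e-02  f'(a)=-7.322e-01  a ← 60.684201 − (+4.237e-02/-7.322e-01) = 60.742066
iter 3: u=0.997521  f(a)=+6.443e-05  f'(a)=-7.299e-01  a ← 60.742066 − (+6.443e-05/-7.299e-01) = 60.742154
iter 4: u=0.997520  f(a)=+1.495e-10  f'(a)=-7.299e-01  a ← 60.742154 − (+1.495e-10/-7.299e-01) = 60.742154
iter 5: u=0.997520  f(a)=+0.000e+00  f'(a)=-7.299e-01  a ← 60.742154 − (+0.000e+00/-7.299e-01) = 60.742154
converged: |Δa| < 1e-12 after 5 iterations
sag = a·(cosh(S/(2a)) − 1) = 60.742154·(cosh(0.997520) − 1) = 32.811127
T_max/T_min = cosh(S/(2a)) = 1.540171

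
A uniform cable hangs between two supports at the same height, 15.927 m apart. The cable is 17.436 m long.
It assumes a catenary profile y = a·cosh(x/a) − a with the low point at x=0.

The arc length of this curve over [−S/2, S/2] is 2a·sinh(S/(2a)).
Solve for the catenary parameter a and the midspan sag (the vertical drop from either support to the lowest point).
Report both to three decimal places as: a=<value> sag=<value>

a=10.709 sag=3.100

seed: a₀ = √(S³/(24(L−S))) = √(15.927³/(24·1.509)) = 10.562111
iter 1: u=0.753969  f(a)=+4.348e-02  f'(a)=-3.023e-01  a ← 10.562111 − (+4.348e-02/-3.023e-01) = 10.705922
iter 2: u=0.743841  f(a)=+9.039e-04  f'(a)=-2.899e-01  a ← 10.705922 − (+9.039e-04/-2.899e-01) = 10.709040
iter 3: u=0.743624  f(a)=+4.091e-07  f'(a)=-2.896e-01  a ← 10.709040 − (+4.091e-07/-2.896e-01) = 10.709041
iter 4: u=0.743624  f(a)=+8.527e-14  f'(a)=-2.896e-01  a ← 10.709041 − (+8.527e-14/-2.896e-01) = 10.709041
converged: |Δa| < 1e-12 after 4 iterations
sag = a·(cosh(S/(2a)) − 1) = 10.709041·(cosh(0.743624) − 1) = 3.099908
T_max/T_min = cosh(S/(2a)) = 1.289466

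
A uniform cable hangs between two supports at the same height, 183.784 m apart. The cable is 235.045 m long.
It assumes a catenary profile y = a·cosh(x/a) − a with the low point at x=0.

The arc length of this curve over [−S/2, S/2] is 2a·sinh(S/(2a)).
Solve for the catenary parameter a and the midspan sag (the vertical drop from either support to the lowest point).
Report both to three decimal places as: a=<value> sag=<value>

a=73.833 sag=64.958

seed: a₀ = √(S³/(24(L−S))) = √(183.784³/(24·51.261)) = 71.033365
iter 1: u=1.293646  f(a)=+4.464e+00  f'(a)=-1.700e+00  a ← 71.033365 − (+4.464e+00/-1.700e+00) = 73.659826
iter 2: u=1.247519  f(a)=+2.595e-01  f'(a)=-1.507e+00  a ← 73.659826 − (+2.595e-01/-1.507e+00) = 73.832017
iter 3: u=1.244609  f(a)=+9.971e-04  f'(a)=-1.496e+00  a ← 73.832017 − (+9.971e-04/-1.496e+00) = 73.832684
iter 4: u=1.244598  f(a)=+1.484e-08  f'(a)=-1.496e+00  a ← 73.832684 − (+1.484e-08/-1.496e+00) = 73.832684
iter 5: u=1.244598  f(a)=-8.527e-14  f'(a)=-1.496e+00  a ← 73.832684 − (-8.527e-14/-1.496e+00) = 73.832684
converged: |Δa| < 1e-12 after 5 iterations
sag = a·(cosh(S/(2a)) − 1) = 73.832684·(cosh(1.244598) − 1) = 64.957817
T_max/T_min = cosh(S/(2a)) = 1.879798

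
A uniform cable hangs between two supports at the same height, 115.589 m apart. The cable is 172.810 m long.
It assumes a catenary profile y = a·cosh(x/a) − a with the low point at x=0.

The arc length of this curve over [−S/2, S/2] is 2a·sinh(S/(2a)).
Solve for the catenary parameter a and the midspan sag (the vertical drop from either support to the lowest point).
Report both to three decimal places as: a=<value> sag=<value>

seed: a₀ = √(S³/(24(L−S))) = √(115.589³/(24·57.221)) = 33.534468
iter 1: u=1.723436  f(a)=+9.124e+00  f'(a)=-4.540e+00  a ← 33.534468 − (+9.124e+00/-4.540e+00) = 35.544274
iter 2: u=1.625986  f(a)=+8.846e-01  f'(a)=-3.699e+00  a ← 35.544274 − (+8.846e-01/-3.699e+00) = 35.783449
iter 3: u=1.615118  f(a)=+1.029e-02  f'(a)=-3.613e+00  a ← 35.783449 − (+1.029e-02/-3.613e+00) = 35.786296
iter 4: u=1.614990  f(a)=+1.427e-06  f'(a)=-3.612e+00  a ← 35.786296 − (+1.427e-06/-3.612e+00) = 35.786296
iter 5: u=1.614990  f(a)=+5.684e-14  f'(a)=-3.612e+00  a ← 35.786296 − (+5.684e-14/-3.612e+00) = 35.786296
converged: |Δa| < 1e-12 after 5 iterations
sag = a·(cosh(S/(2a)) − 1) = 35.786296·(cosh(1.614990) − 1) = 57.736337
T_max/T_min = cosh(S/(2a)) = 2.613364

a=35.786 sag=57.736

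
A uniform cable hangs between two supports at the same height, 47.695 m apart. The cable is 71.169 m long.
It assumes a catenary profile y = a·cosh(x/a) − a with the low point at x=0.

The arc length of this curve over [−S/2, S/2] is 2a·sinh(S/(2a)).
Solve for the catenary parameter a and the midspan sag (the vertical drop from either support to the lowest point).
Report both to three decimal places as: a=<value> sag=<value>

seed: a₀ = √(S³/(24(L−S))) = √(47.695³/(24·23.474)) = 13.877464
iter 1: u=1.718434  f(a)=+3.720e+00  f'(a)=-4.493e+00  a ← 13.877464 − (+3.720e+00/-4.493e+00) = 14.705330
iter 2: u=1.621691  f(a)=+3.589e-01  f'(a)=-3.665e+00  a ← 14.705330 − (+3.589e-01/-3.665e+00) = 14.803254
iter 3: u=1.610963  f(a)=+4.127e-03  f'(a)=-3.581e+00  a ← 14.803254 − (+4.127e-03/-3.581e+00) = 14.804407
iter 4: u=1.610838  f(a)=+5.598e-07  f'(a)=-3.580e+00  a ← 14.804407 − (+5.598e-07/-3.580e+00) = 14.804407
iter 5: u=1.610838  f(a)=+0.000e+00  f'(a)=-3.580e+00  a ← 14.804407 − (+0.000e+00/-3.580e+00) = 14.804407
converged: |Δa| < 1e-12 after 5 iterations
sag = a·(cosh(S/(2a)) − 1) = 14.804407·(cosh(1.610838) − 1) = 23.736832
T_max/T_min = cosh(S/(2a)) = 2.603363

a=14.804 sag=23.737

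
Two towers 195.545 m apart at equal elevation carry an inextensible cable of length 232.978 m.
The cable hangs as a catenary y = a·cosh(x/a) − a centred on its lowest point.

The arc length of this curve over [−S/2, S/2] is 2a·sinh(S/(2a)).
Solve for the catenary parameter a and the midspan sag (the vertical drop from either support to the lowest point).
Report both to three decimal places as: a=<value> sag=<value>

seed: a₀ = √(S³/(24(L−S))) = √(195.545³/(24·37.433)) = 91.229887
iter 1: u=1.071716  f(a)=+2.209e+00  f'(a)=-9.188e-01  a ← 91.229887 − (+2.209e+00/-9.188e-01) = 93.634524
iter 2: u=1.044193  f(a)=+9.037e-02  f'(a)=-8.451e-01  a ← 93.634524 − (+9.037e-02/-8.451e-01) = 93.741463
iter 3: u=1.043002  f(a)=+1.655e-04  f'(a)=-8.420e-01  a ← 93.741463 − (+1.655e-04/-8.420e-01) = 93.741659
iter 4: u=1.042999  f(a)=+5.569e-10  f'(a)=-8.420e-01  a ← 93.741659 − (+5.569e-10/-8.420e-01) = 93.741659
iter 5: u=1.042999  f(a)=+2.842e-14  f'(a)=-8.420e-01  a ← 93.741659 − (+2.842e-14/-8.420e-01) = 93.741659
converged: |Δa| < 1e-12 after 5 iterations
sag = a·(cosh(S/(2a)) − 1) = 93.741659·(cosh(1.042999) − 1) = 55.781536
T_max/T_min = cosh(S/(2a)) = 1.595056

a=93.742 sag=55.782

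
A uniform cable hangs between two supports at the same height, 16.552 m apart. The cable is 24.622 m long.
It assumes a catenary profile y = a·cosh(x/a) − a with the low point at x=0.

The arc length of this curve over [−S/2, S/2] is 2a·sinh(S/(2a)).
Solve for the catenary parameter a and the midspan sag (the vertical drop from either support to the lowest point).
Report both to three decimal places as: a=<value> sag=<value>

seed: a₀ = √(S³/(24(L−S))) = √(16.552³/(24·8.070)) = 4.838752
iter 1: u=1.710359  f(a)=+1.266e+00  f'(a)=-4.419e+00  a ← 4.838752 − (+1.266e+00/-4.419e+00) = 5.125246
iter 2: u=1.614752  f(a)=+1.212e-01  f'(a)=-3.610e+00  a ← 5.125246 − (+1.212e-01/-3.610e+00) = 5.158803
iter 3: u=1.604248  f(a)=+1.369e-03  f'(a)=-3.529e+00  a ← 5.158803 − (+1.369e-03/-3.529e+00) = 5.159190
iter 4: u=1.604128  f(a)=+1.790e-07  f'(a)=-3.528e+00  a ← 5.159190 − (+1.790e-07/-3.528e+00) = 5.159190
iter 5: u=1.604128  f(a)=+3.553e-15  f'(a)=-3.528e+00  a ← 5.159190 − (+3.553e-15/-3.528e+00) = 5.159190
converged: |Δa| < 1e-12 after 5 iterations
sag = a·(cosh(S/(2a)) − 1) = 5.159190·(cosh(1.604128) − 1) = 8.189142
T_max/T_min = cosh(S/(2a)) = 2.587292

a=5.159 sag=8.189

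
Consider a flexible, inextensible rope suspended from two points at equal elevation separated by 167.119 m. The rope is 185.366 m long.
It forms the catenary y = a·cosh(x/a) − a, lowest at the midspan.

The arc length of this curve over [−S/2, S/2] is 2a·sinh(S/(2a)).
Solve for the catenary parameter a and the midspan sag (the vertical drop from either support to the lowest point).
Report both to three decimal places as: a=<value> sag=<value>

seed: a₀ = √(S³/(24(L−S))) = √(167.119³/(24·18.247)) = 103.237478
iter 1: u=0.809391  f(a)=+6.071e-01  f'(a)=-3.772e-01  a ← 103.237478 − (+6.071e-01/-3.772e-01) = 104.846963
iter 2: u=0.796966  f(a)=+1.449e-02  f'(a)=-3.594e-01  a ← 104.846963 − (+1.449e-02/-3.594e-01) = 104.887278
iter 3: u=0.796660  f(a)=+8.699e-06  f'(a)=-3.590e-01  a ← 104.887278 − (+8.699e-06/-3.590e-01) = 104.887302
iter 4: u=0.796660  f(a)=+3.126e-12  f'(a)=-3.590e-01  a ← 104.887302 − (+3.126e-12/-3.590e-01) = 104.887302
converged: |Δa| < 1e-12 after 4 iterations
sag = a·(cosh(S/(2a)) − 1) = 104.887302·(cosh(0.796660) − 1) = 35.082283
T_max/T_min = cosh(S/(2a)) = 1.334476

a=104.887 sag=35.082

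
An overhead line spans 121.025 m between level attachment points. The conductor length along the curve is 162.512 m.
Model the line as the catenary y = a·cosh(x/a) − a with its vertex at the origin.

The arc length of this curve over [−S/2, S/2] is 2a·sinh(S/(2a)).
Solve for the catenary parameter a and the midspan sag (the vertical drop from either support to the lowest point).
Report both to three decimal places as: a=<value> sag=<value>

seed: a₀ = √(S³/(24(L−S))) = √(121.025³/(24·41.487)) = 42.194029
iter 1: u=1.434148  f(a)=+4.482e+00  f'(a)=-2.402e+00  a ← 42.194029 − (+4.482e+00/-2.402e+00) = 44.059907
iter 2: u=1.373414  f(a)=+3.144e-01  f'(a)=-2.076e+00  a ← 44.059907 − (+3.144e-01/-2.076e+00) = 44.211388
iter 3: u=1.368708  f(a)=+1.806e-03  f'(a)=-2.052e+00  a ← 44.211388 − (+1.806e-03/-2.052e+00) = 44.212268
iter 4: u=1.368681  f(a)=+6.032e-08  f'(a)=-2.052e+00  a ← 44.212268 − (+6.032e-08/-2.052e+00) = 44.212268
iter 5: u=1.368681  f(a)=+0.000e+00  f'(a)=-2.052e+00  a ← 44.212268 − (+0.000e+00/-2.052e+00) = 44.212268
converged: |Δa| < 1e-12 after 5 iterations
sag = a·(cosh(S/(2a)) − 1) = 44.212268·(cosh(1.368681) − 1) = 48.293203
T_max/T_min = cosh(S/(2a)) = 2.092303

a=44.212 sag=48.293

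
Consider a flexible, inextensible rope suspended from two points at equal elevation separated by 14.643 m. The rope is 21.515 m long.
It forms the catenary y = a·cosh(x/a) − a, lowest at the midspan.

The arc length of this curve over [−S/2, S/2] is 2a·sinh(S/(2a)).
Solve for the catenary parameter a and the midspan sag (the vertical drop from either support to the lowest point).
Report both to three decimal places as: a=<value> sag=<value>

a=4.642 sag=7.074

seed: a₀ = √(S³/(24(L−S))) = √(14.643³/(24·6.872)) = 4.363127
iter 1: u=1.678039  f(a)=+1.035e+00  f'(a)=-4.131e+00  a ← 4.363127 − (+1.035e+00/-4.131e+00) = 4.613666
iter 2: u=1.586916  f(a)=+9.584e-02  f'(a)=-3.398e+00  a ← 4.613666 − (+9.584e-02/-3.398e+00) = 4.641868
iter 3: u=1.577275  f(a)=+1.007e-03  f'(a)=-3.327e+00  a ← 4.641868 − (+1.007e-03/-3.327e+00) = 4.642171
iter 4: u=1.577172  f(a)=+1.138e-07  f'(a)=-3.327e+00  a ← 4.642171 − (+1.138e-07/-3.327e+00) = 4.642171
iter 5: u=1.577172  f(a)=+0.000e+00  f'(a)=-3.327e+00  a ← 4.642171 − (+0.000e+00/-3.327e+00) = 4.642171
converged: |Δa| < 1e-12 after 5 iterations
sag = a·(cosh(S/(2a)) − 1) = 4.642171·(cosh(1.577172) − 1) = 7.074209
T_max/T_min = cosh(S/(2a)) = 2.523901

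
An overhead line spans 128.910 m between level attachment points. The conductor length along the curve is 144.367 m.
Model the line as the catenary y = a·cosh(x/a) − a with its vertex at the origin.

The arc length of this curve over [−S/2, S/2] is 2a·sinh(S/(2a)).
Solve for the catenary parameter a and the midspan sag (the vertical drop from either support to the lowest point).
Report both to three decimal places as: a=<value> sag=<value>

a=77.321 sag=28.457

seed: a₀ = √(S³/(24(L−S))) = √(128.910³/(24·15.457)) = 75.990918
iter 1: u=0.848193  f(a)=+5.656e-01  f'(a)=-4.368e-01  a ← 75.990918 − (+5.656e-01/-4.368e-01) = 77.285743
iter 2: u=0.833983  f(a)=+1.478e-02  f'(a)=-4.143e-01  a ← 77.285743 − (+1.478e-02/-4.143e-01) = 77.321422
iter 3: u=0.833598  f(a)=+1.069e-05  f'(a)=-4.137e-01  a ← 77.321422 − (+1.069e-05/-4.137e-01) = 77.321448
iter 4: u=0.833598  f(a)=+5.599e-12  f'(a)=-4.137e-01  a ← 77.321448 − (+5.599e-12/-4.137e-01) = 77.321448
converged: |Δa| < 1e-12 after 4 iterations
sag = a·(cosh(S/(2a)) − 1) = 77.321448·(cosh(0.833598) − 1) = 28.456924
T_max/T_min = cosh(S/(2a)) = 1.368034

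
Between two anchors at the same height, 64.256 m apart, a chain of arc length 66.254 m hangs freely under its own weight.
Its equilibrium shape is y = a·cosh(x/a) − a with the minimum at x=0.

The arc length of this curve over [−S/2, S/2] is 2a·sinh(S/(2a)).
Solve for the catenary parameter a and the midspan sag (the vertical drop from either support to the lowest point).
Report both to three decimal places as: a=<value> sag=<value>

seed: a₀ = √(S³/(24(L−S))) = √(64.256³/(24·1.998)) = 74.381883
iter 1: u=0.431933  f(a)=+1.872e-02  f'(a)=-5.473e-02  a ← 74.381883 − (+1.872e-02/-5.473e-02) = 74.723932
iter 2: u=0.429956  f(a)=+1.299e-04  f'(a)=-5.397e-02  a ← 74.723932 − (+1.299e-04/-5.397e-02) = 74.726340
iter 3: u=0.429942  f(a)=+6.355e-09  f'(a)=-5.397e-02  a ← 74.726340 − (+6.355e-09/-5.397e-02) = 74.726340
iter 4: u=0.429942  f(a)=+1.421e-14  f'(a)=-5.397e-02  a ← 74.726340 − (+1.421e-14/-5.397e-02) = 74.726340
converged: |Δa| < 1e-12 after 4 iterations
sag = a·(cosh(S/(2a)) − 1) = 74.726340·(cosh(0.429942) − 1) = 7.013638
T_max/T_min = cosh(S/(2a)) = 1.093858

a=74.726 sag=7.014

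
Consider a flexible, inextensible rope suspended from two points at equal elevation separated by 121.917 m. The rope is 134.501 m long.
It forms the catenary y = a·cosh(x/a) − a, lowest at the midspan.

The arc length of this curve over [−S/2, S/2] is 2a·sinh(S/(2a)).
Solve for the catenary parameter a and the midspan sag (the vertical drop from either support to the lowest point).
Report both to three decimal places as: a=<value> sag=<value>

seed: a₀ = √(S³/(24(L−S))) = √(121.917³/(24·12.584)) = 77.460701
iter 1: u=0.786960  f(a)=+3.955e-01  f'(a)=-3.455e-01  a ← 77.460701 − (+3.955e-01/-3.455e-01) = 78.605361
iter 2: u=0.775501  f(a)=+8.936e-03  f'(a)=-3.300e-01  a ← 78.605361 − (+8.936e-03/-3.300e-01) = 78.632439
iter 3: u=0.775233  f(a)=+4.797e-06  f'(a)=-3.297e-01  a ← 78.632439 − (+4.797e-06/-3.297e-01) = 78.632453
iter 4: u=0.775233  f(a)=+1.421e-12  f'(a)=-3.297e-01  a ← 78.632453 − (+1.421e-12/-3.297e-01) = 78.632453
converged: |Δa| < 1e-12 after 4 iterations
sag = a·(cosh(S/(2a)) − 1) = 78.632453·(cosh(0.775233) − 1) = 24.835863
T_max/T_min = cosh(S/(2a)) = 1.315847

a=78.632 sag=24.836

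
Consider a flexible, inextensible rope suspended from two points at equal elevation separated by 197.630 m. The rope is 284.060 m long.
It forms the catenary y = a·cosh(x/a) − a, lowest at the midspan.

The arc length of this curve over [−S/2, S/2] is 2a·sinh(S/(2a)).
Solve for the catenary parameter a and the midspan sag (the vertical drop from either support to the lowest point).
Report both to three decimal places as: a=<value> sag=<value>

seed: a₀ = √(S³/(24(L−S))) = √(197.630³/(24·86.430)) = 61.001628
iter 1: u=1.619875  f(a)=+1.207e+01  f'(a)=-3.650e+00  a ← 61.001628 − (+1.207e+01/-3.650e+00) = 64.309322
iter 2: u=1.536558  f(a)=+1.052e+00  f'(a)=-3.040e+00  a ← 64.309322 − (+1.052e+00/-3.040e+00) = 64.655269
iter 3: u=1.528336  f(a)=+9.659e-03  f'(a)=-2.984e+00  a ← 64.655269 − (+9.659e-03/-2.984e+00) = 64.658505
iter 4: u=1.528260  f(a)=+8.313e-07  f'(a)=-2.984e+00  a ← 64.658505 − (+8.313e-07/-2.984e+00) = 64.658505
iter 5: u=1.528260  f(a)=-5.684e-14  f'(a)=-2.984e+00  a ← 64.658505 − (-5.684e-14/-2.984e+00) = 64.658505
converged: |Δa| < 1e-12 after 5 iterations
sag = a·(cosh(S/(2a)) − 1) = 64.658505·(cosh(1.528260) − 1) = 91.396752
T_max/T_min = cosh(S/(2a)) = 2.413530

a=64.659 sag=91.397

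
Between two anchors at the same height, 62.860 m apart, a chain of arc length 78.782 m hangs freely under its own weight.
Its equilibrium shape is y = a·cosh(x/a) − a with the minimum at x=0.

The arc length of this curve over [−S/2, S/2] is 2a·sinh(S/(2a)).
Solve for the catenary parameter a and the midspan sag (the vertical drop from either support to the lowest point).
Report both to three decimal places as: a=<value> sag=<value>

a=26.412 sag=21.014

seed: a₀ = √(S³/(24(L−S))) = √(62.860³/(24·15.922)) = 25.495124
iter 1: u=1.232785  f(a)=+1.255e+00  f'(a)=-1.449e+00  a ← 25.495124 − (+1.255e+00/-1.449e+00) = 26.360696
iter 2: u=1.192305  f(a)=+6.672e-02  f'(a)=-1.299e+00  a ← 26.360696 − (+6.672e-02/-1.299e+00) = 26.412061
iter 3: u=1.189987  f(a)=+2.122e-04  f'(a)=-1.291e+00  a ← 26.412061 − (+2.122e-04/-1.291e+00) = 26.412226
iter 4: u=1.189979  f(a)=+2.161e-09  f'(a)=-1.291e+00  a ← 26.412226 − (+2.161e-09/-1.291e+00) = 26.412226
iter 5: u=1.189979  f(a)=+1.421e-14  f'(a)=-1.291e+00  a ← 26.412226 − (+1.421e-14/-1.291e+00) = 26.412226
converged: |Δa| < 1e-12 after 5 iterations
sag = a·(cosh(S/(2a)) − 1) = 26.412226·(cosh(1.189979) − 1) = 21.014102
T_max/T_min = cosh(S/(2a)) = 1.795620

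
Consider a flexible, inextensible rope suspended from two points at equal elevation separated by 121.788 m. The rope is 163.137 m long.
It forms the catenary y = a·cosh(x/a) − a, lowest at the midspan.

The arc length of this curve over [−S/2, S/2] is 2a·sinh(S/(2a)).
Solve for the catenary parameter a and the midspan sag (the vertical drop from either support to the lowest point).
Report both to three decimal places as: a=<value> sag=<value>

seed: a₀ = √(S³/(24(L−S))) = √(121.788³/(24·41.349)) = 42.664693
iter 1: u=1.427269  f(a)=+4.422e+00  f'(a)=-2.363e+00  a ← 42.664693 − (+4.422e+00/-2.363e+00) = 44.535927
iter 2: u=1.367301  f(a)=+3.075e-01  f'(a)=-2.045e+00  a ← 44.535927 − (+3.075e-01/-2.045e+00) = 44.686334
iter 3: u=1.362698  f(a)=+1.734e-03  f'(a)=-2.022e+00  a ← 44.686334 − (+1.734e-03/-2.022e+00) = 44.687192
iter 4: u=1.362672  f(a)=+5.577e-08  f'(a)=-2.022e+00  a ← 44.687192 − (+5.577e-08/-2.022e+00) = 44.687192
iter 5: u=1.362672  f(a)=+0.000e+00  f'(a)=-2.022e+00  a ← 44.687192 − (+0.000e+00/-2.022e+00) = 44.687192
converged: |Δa| < 1e-12 after 5 iterations
sag = a·(cosh(S/(2a)) − 1) = 44.687192·(cosh(1.362672) − 1) = 48.320148
T_max/T_min = cosh(S/(2a)) = 2.081297

a=44.687 sag=48.320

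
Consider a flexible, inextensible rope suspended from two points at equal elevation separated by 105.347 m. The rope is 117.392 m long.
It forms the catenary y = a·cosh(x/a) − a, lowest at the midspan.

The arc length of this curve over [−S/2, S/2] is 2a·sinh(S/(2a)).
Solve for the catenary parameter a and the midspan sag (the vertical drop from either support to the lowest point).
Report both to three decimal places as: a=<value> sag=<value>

seed: a₀ = √(S³/(24(L−S))) = √(105.347³/(24·12.045)) = 63.595185
iter 1: u=0.828262  f(a)=+4.200e-01  f'(a)=-4.054e-01  a ← 63.595185 − (+4.200e-01/-4.054e-01) = 64.631033
iter 2: u=0.814988  f(a)=+1.048e-02  f'(a)=-3.854e-01  a ← 64.631033 − (+1.048e-02/-3.854e-01) = 64.658226
iter 3: u=0.814645  f(a)=+6.898e-06  f'(a)=-3.849e-01  a ← 64.658226 − (+6.898e-06/-3.849e-01) = 64.658244
iter 4: u=0.814645  f(a)=+2.970e-12  f'(a)=-3.849e-01  a ← 64.658244 − (+2.970e-12/-3.849e-01) = 64.658244
converged: |Δa| < 1e-12 after 4 iterations
sag = a·(cosh(S/(2a)) − 1) = 64.658244·(cosh(0.814645) − 1) = 22.668206
T_max/T_min = cosh(S/(2a)) = 1.350585

a=64.658 sag=22.668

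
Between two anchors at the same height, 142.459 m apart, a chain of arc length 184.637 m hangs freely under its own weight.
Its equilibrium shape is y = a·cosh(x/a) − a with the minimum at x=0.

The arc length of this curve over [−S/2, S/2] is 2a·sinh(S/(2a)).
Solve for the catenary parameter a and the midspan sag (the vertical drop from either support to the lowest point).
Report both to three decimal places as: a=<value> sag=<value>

seed: a₀ = √(S³/(24(L−S))) = √(142.459³/(24·42.178)) = 53.442433
iter 1: u=1.332827  f(a)=+3.909e+00  f'(a)=-1.877e+00  a ← 53.442433 − (+3.909e+00/-1.877e+00) = 55.524612
iter 2: u=1.282846  f(a)=+2.400e-01  f'(a)=-1.653e+00  a ← 55.524612 − (+2.400e-01/-1.653e+00) = 55.669820
iter 3: u=1.279499  f(a)=+1.036e-03  f'(a)=-1.639e+00  a ← 55.669820 − (+1.036e-03/-1.639e+00) = 55.670453
iter 4: u=1.279485  f(a)=+1.950e-08  f'(a)=-1.639e+00  a ← 55.670453 − (+1.950e-08/-1.639e+00) = 55.670453
iter 5: u=1.279485  f(a)=+0.000e+00  f'(a)=-1.639e+00  a ← 55.670453 − (+0.000e+00/-1.639e+00) = 55.670453
converged: |Δa| < 1e-12 after 5 iterations
sag = a·(cosh(S/(2a)) − 1) = 55.670453·(cosh(1.279485) − 1) = 52.134486
T_max/T_min = cosh(S/(2a)) = 1.936484

a=55.670 sag=52.134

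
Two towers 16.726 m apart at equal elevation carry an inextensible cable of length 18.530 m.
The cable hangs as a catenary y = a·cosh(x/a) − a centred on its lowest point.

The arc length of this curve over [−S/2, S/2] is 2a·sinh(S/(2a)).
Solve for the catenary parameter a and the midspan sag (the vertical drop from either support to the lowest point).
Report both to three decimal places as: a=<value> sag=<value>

seed: a₀ = √(S³/(24(L−S))) = √(16.726³/(24·1.804)) = 10.395952
iter 1: u=0.804448  f(a)=+5.928e-02  f'(a)=-3.700e-01  a ← 10.395952 − (+5.928e-02/-3.700e-01) = 10.556147
iter 2: u=0.792240  f(a)=+1.398e-03  f'(a)=-3.528e-01  a ← 10.556147 − (+1.398e-03/-3.528e-01) = 10.560110
iter 3: u=0.791943  f(a)=+8.192e-07  f'(a)=-3.524e-01  a ← 10.560110 − (+8.192e-07/-3.524e-01) = 10.560112
iter 4: u=0.791942  f(a)=+2.807e-13  f'(a)=-3.524e-01  a ← 10.560112 − (+2.807e-13/-3.524e-01) = 10.560112
converged: |Δa| < 1e-12 after 4 iterations
sag = a·(cosh(S/(2a)) − 1) = 10.560112·(cosh(0.791942) − 1) = 3.488240
T_max/T_min = cosh(S/(2a)) = 1.330322

a=10.560 sag=3.488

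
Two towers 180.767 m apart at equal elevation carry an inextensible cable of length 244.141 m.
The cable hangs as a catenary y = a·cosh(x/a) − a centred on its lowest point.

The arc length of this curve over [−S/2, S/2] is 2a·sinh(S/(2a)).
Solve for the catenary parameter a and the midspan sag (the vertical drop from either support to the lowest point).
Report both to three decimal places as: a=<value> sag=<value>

seed: a₀ = √(S³/(24(L−S))) = √(180.767³/(24·63.374)) = 62.318579
iter 1: u=1.450346  f(a)=+7.009e+00  f'(a)=-2.495e+00  a ← 62.318579 − (+7.009e+00/-2.495e+00) = 65.127718
iter 2: u=1.387789  f(a)=+5.018e-01  f'(a)=-2.150e+00  a ← 65.127718 − (+5.018e-01/-2.150e+00) = 65.361160
iter 3: u=1.382832  f(a)=+3.010e-03  f'(a)=-2.124e+00  a ← 65.361160 − (+3.010e-03/-2.124e+00) = 65.362577
iter 4: u=1.382802  f(a)=+1.098e-07  f'(a)=-2.124e+00  a ← 65.362577 − (+1.098e-07/-2.124e+00) = 65.362577
iter 5: u=1.382802  f(a)=-5.684e-14  f'(a)=-2.124e+00  a ← 65.362577 − (-5.684e-14/-2.124e+00) = 65.362577
converged: |Δa| < 1e-12 after 5 iterations
sag = a·(cosh(S/(2a)) − 1) = 65.362577·(cosh(1.382802) − 1) = 73.105735
T_max/T_min = cosh(S/(2a)) = 2.118465

a=65.363 sag=73.106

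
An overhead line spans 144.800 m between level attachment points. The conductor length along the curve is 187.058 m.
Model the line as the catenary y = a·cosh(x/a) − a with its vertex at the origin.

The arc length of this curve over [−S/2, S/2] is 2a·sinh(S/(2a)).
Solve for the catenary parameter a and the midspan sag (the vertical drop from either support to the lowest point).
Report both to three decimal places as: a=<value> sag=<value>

a=56.964 sag=52.547

seed: a₀ = √(S³/(24(L−S))) = √(144.800³/(24·42.258)) = 54.713280
iter 1: u=1.323262  f(a)=+3.858e+00  f'(a)=-1.833e+00  a ← 54.713280 − (+3.858e+00/-1.833e+00) = 56.818299
iter 2: u=1.274237  f(a)=+2.338e-01  f'(a)=-1.617e+00  a ← 56.818299 − (+2.338e-01/-1.617e+00) = 56.962927
iter 3: u=1.271002  f(a)=+9.814e-04  f'(a)=-1.603e+00  a ← 56.962927 − (+9.814e-04/-1.603e+00) = 56.963539
iter 4: u=1.270988  f(a)=+1.745e-08  f'(a)=-1.603e+00  a ← 56.963539 − (+1.745e-08/-1.603e+00) = 56.963539
iter 5: u=1.270988  f(a)=+0.000e+00  f'(a)=-1.603e+00  a ← 56.963539 − (+0.000e+00/-1.603e+00) = 56.963539
converged: |Δa| < 1e-12 after 5 iterations
sag = a·(cosh(S/(2a)) − 1) = 56.963539·(cosh(1.270988) − 1) = 52.546820
T_max/T_min = cosh(S/(2a)) = 1.922464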